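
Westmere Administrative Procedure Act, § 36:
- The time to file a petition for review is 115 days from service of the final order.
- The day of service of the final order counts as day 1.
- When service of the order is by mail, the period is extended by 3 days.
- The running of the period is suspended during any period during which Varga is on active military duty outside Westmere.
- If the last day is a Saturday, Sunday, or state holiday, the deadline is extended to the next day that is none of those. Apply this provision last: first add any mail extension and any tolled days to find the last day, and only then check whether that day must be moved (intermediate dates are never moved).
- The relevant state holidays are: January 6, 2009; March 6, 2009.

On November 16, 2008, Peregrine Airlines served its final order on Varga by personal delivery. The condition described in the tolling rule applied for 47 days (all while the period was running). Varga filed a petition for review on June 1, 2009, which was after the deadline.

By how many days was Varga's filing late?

Counting November 16, 2008 as day 1, day 115 is March 10, 2009.
Service was not by mail, so no mail extension applies.
Tolling adds 47 days: March 10, 2009 + 47 days = April 26, 2009.
April 26, 2009 is Sunday. The next qualifying day is April 27, 2009.
The deadline is April 27, 2009; from April 27, 2009 to June 1, 2009 is 35 days.

35 days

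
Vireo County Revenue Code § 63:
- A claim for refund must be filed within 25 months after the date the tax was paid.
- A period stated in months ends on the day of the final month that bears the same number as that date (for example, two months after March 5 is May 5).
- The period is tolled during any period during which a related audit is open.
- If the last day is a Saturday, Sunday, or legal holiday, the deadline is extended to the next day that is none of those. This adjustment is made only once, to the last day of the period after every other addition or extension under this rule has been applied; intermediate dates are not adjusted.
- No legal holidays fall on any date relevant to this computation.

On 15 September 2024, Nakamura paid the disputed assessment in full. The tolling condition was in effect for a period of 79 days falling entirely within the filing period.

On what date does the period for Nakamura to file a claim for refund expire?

25 months after 15 September 2024 is October 15, 2026.
Tolling adds 79 days: October 15, 2026 + 79 days = January 2, 2027.
January 2, 2027 is Saturday; January 3, 2027 is Sunday. The next qualifying day is January 4, 2027.

January 4, 2027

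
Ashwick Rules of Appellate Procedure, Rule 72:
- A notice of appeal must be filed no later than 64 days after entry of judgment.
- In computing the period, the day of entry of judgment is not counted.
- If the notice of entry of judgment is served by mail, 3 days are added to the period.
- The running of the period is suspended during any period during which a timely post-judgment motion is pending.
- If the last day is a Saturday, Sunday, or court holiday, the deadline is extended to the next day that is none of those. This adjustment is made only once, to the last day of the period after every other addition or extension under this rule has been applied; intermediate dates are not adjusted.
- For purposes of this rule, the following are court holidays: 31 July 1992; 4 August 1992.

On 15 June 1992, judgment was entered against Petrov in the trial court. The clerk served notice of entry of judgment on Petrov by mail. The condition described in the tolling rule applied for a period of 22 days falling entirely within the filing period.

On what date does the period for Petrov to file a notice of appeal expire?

September 14, 1992

64 days after 15 June 1992 is August 18, 1992.
Service was by mail, adding 3 days: August 18, 1992 + 3 days = August 21, 1992.
Tolling adds 22 days: August 21, 1992 + 22 days = September 12, 1992.
September 12, 1992 is Saturday; September 13, 1992 is Sunday. The next qualifying day is September 14, 1992.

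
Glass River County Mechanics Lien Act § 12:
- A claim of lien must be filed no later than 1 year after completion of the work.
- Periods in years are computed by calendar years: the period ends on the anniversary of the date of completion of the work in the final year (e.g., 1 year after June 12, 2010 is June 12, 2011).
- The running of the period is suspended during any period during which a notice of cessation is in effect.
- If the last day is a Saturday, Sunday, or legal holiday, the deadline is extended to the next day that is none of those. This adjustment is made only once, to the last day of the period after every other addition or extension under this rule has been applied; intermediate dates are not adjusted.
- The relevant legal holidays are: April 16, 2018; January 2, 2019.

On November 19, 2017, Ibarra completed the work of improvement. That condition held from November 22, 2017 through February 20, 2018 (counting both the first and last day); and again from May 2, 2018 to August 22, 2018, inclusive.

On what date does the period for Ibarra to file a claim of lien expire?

June 11, 2019

1 year after November 19, 2017 is November 19, 2018.
From November 22, 2017 through February 20, 2018 inclusive is 91 days; tolling adds 91 days: November 19, 2018 + 91 days = February 18, 2019.
From May 2, 2018 through August 22, 2018 inclusive is 113 days; tolling adds 113 days: February 18, 2019 + 113 days = June 11, 2019.
June 11, 2019 is a Tuesday and not a legal holiday, so no extension applies.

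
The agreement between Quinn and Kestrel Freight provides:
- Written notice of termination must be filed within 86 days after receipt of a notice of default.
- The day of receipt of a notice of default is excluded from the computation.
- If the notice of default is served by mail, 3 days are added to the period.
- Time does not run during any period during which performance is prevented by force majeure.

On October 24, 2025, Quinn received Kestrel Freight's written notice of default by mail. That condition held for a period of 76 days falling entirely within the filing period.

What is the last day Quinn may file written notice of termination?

86 days after October 24, 2025 is January 18, 2026.
Service was by mail, adding 3 days: January 18, 2026 + 3 days = January 21, 2026.
Tolling adds 76 days: January 21, 2026 + 76 days = April 7, 2026.

April 7, 2026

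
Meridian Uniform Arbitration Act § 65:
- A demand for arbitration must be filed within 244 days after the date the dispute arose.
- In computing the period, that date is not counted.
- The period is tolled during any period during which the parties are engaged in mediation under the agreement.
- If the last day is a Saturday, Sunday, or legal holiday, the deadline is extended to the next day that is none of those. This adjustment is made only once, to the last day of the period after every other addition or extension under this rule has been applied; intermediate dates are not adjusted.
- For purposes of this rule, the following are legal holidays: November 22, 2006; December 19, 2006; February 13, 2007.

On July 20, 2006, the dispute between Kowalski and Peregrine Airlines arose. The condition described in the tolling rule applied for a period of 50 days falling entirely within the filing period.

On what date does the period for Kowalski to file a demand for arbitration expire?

May 10, 2007

244 days after July 20, 2006 is March 21, 2007.
Tolling adds 50 days: March 21, 2007 + 50 days = May 10, 2007.
May 10, 2007 is a Thursday and not a legal holiday, so no extension applies.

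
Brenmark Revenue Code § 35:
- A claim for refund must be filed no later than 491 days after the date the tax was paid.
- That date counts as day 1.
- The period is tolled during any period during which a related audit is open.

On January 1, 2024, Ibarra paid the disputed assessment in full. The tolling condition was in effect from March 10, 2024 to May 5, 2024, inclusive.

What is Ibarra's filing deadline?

July 1, 2025

Counting January 1, 2024 as day 1, day 491 is May 5, 2025.
From March 10, 2024 through May 5, 2024 inclusive is 57 days; tolling adds 57 days: May 5, 2025 + 57 days = July 1, 2025.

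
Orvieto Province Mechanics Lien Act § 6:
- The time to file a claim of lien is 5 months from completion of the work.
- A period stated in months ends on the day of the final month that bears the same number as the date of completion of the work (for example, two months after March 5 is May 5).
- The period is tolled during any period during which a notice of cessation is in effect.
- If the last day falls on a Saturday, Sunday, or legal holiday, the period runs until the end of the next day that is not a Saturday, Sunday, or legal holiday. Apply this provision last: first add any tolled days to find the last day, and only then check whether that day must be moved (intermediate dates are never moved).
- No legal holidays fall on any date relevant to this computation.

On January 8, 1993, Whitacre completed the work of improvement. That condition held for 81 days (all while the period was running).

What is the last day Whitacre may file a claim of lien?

5 months after January 8, 1993 is June 8, 1993.
Tolling adds 81 days: June 8, 1993 + 81 days = August 28, 1993.
August 28, 1993 is Saturday; August 29, 1993 is Sunday. The next qualifying day is August 30, 1993.

August 30, 1993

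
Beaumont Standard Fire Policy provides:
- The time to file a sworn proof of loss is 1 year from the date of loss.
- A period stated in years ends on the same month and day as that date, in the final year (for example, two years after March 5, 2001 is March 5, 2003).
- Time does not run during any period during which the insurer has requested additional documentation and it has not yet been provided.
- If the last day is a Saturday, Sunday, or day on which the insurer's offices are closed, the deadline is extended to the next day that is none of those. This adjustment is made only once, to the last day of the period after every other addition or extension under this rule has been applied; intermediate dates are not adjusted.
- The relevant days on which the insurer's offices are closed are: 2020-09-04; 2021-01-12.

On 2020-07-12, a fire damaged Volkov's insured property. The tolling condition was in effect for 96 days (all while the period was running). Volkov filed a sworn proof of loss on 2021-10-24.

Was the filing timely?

1 year after 2020-07-12 is July 12, 2021.
Tolling adds 96 days: July 12, 2021 + 96 days = October 16, 2021.
October 16, 2021 is Saturday; October 17, 2021 is Sunday. The next qualifying day is October 18, 2021.
The deadline is October 18, 2021; the filing on October 24, 2021 is after that date.

No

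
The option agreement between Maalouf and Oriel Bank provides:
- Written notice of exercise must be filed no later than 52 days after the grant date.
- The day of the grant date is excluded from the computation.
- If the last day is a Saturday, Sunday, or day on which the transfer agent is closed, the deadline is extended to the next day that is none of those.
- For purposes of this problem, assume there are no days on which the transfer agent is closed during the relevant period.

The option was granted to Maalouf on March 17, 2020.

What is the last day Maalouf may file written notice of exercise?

52 days after March 17, 2020 is May 8, 2020.
May 8, 2020 is a Friday and not a day on which the transfer agent is closed, so no extension applies.

May 8, 2020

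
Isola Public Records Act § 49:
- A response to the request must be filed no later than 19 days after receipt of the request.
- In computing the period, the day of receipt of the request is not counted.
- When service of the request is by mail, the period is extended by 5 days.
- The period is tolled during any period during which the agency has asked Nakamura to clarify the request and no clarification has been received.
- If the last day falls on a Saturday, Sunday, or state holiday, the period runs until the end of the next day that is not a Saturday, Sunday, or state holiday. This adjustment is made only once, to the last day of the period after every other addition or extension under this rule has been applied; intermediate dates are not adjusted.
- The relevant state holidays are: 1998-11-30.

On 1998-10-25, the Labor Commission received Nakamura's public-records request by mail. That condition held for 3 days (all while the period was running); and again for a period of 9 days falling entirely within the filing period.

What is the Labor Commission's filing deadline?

December 1, 1998

19 days after 1998-10-25 is November 13, 1998.
Service was by mail, adding 5 days: November 13, 1998 + 5 days = November 18, 1998.
Tolling adds 3 days: November 18, 1998 + 3 days = November 21, 1998.
Tolling adds 9 days: November 21, 1998 + 9 days = November 30, 1998.
November 30, 1998 is a listed holiday. The next qualifying day is December 1, 1998.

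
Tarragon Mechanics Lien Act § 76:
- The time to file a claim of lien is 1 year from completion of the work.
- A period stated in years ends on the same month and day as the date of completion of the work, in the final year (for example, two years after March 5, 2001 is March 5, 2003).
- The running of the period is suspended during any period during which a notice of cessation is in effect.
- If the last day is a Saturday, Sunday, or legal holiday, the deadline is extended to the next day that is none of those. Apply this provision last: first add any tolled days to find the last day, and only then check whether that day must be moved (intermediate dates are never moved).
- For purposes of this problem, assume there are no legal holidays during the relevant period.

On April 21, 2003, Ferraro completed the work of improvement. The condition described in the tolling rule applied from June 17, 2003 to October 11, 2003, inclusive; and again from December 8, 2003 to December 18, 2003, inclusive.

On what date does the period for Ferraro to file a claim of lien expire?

1 year after April 21, 2003 is April 21, 2004.
From June 17, 2003 through October 11, 2003 inclusive is 117 days; tolling adds 117 days: April 21, 2004 + 117 days = August 16, 2004.
From December 8, 2003 through December 18, 2003 inclusive is 11 days; tolling adds 11 days: August 16, 2004 + 11 days = August 27, 2004.
August 27, 2004 is a Friday and not a legal holiday, so no extension applies.

August 27, 2004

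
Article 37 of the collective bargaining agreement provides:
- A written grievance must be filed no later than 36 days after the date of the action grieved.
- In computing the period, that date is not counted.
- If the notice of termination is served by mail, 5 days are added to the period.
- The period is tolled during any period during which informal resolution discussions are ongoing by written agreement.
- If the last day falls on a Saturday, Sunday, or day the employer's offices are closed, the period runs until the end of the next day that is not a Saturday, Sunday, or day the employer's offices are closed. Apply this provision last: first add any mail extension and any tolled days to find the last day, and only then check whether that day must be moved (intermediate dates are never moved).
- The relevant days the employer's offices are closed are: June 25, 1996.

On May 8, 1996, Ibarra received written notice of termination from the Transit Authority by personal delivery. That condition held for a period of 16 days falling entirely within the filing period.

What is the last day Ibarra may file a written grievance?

July 1, 1996

36 days after May 8, 1996 is June 13, 1996.
Service was not by mail, so no mail extension applies.
Tolling adds 16 days: June 13, 1996 + 16 days = June 29, 1996.
June 29, 1996 is Saturday; June 30, 1996 is Sunday. The next qualifying day is July 1, 1996.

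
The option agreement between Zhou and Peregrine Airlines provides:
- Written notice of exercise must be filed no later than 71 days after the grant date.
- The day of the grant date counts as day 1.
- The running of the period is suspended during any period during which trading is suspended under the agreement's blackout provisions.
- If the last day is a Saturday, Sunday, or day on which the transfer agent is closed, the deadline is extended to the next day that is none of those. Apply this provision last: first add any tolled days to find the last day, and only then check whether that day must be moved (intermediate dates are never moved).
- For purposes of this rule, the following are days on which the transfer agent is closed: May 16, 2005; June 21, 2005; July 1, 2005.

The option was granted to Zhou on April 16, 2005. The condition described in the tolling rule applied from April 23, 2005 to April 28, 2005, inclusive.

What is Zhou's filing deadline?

Counting April 16, 2005 as day 1, day 71 is June 25, 2005.
From April 23, 2005 through April 28, 2005 inclusive is 6 days; tolling adds 6 days: June 25, 2005 + 6 days = July 1, 2005.
July 1, 2005 is a listed holiday; July 2, 2005 is Saturday; July 3, 2005 is Sunday. The next qualifying day is July 4, 2005.

July 4, 2005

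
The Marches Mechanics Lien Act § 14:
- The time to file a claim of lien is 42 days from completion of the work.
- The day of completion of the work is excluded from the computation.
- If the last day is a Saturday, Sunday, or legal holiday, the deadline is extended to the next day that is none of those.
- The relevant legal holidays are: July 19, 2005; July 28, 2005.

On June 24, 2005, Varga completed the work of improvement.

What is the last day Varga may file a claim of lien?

42 days after June 24, 2005 is August 5, 2005.
August 5, 2005 is a Friday and not a legal holiday, so no extension applies.

August 5, 2005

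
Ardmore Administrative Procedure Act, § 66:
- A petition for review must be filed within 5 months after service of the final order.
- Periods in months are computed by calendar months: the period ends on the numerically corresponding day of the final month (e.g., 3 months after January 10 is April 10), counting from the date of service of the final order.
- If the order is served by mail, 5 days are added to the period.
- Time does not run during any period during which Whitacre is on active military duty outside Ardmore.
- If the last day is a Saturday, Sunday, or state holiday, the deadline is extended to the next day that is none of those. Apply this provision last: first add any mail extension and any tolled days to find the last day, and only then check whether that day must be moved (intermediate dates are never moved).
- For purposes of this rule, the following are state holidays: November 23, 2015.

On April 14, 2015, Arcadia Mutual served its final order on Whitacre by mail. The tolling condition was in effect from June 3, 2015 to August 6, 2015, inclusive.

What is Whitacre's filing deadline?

5 months after April 14, 2015 is September 14, 2015.
Service was by mail, adding 5 days: September 14, 2015 + 5 days = September 19, 2015.
From June 3, 2015 through August 6, 2015 inclusive is 65 days; tolling adds 65 days: September 19, 2015 + 65 days = November 23, 2015.
November 23, 2015 is a listed holiday. The next qualifying day is November 24, 2015.

November 24, 2015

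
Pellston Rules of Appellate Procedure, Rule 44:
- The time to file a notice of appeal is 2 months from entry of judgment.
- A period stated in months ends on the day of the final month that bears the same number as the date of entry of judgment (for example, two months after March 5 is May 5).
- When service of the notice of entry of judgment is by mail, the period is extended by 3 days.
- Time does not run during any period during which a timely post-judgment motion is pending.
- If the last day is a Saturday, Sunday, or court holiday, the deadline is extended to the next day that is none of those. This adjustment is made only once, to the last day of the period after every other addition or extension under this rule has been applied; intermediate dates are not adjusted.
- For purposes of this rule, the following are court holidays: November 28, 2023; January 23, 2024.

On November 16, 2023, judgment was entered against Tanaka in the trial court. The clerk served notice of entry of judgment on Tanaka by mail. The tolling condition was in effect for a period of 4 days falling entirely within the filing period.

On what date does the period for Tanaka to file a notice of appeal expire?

2 months after November 16, 2023 is January 16, 2024.
Service was by mail, adding 3 days: January 16, 2024 + 3 days = January 19, 2024.
Tolling adds 4 days: January 19, 2024 + 4 days = January 23, 2024.
January 23, 2024 is a listed holiday. The next qualifying day is January 24, 2024.

January 24, 2024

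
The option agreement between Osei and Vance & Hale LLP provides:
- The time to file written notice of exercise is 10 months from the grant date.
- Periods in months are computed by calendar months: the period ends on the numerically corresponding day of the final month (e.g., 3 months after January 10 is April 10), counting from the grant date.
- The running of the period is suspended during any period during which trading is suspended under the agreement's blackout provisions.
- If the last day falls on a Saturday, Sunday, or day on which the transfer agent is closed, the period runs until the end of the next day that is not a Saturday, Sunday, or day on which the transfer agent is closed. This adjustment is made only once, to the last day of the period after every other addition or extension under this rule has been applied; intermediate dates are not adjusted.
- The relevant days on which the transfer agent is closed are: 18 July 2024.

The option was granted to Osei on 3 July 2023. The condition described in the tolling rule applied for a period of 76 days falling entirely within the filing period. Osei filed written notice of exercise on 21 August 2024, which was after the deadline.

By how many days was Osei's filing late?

10 months after 3 July 2023 is May 3, 2024.
Tolling adds 76 days: May 3, 2024 + 76 days = July 18, 2024.
July 18, 2024 is a listed holiday. The next qualifying day is July 19, 2024.
The deadline is July 19, 2024; from July 19, 2024 to August 21, 2024 is 33 days.

33 days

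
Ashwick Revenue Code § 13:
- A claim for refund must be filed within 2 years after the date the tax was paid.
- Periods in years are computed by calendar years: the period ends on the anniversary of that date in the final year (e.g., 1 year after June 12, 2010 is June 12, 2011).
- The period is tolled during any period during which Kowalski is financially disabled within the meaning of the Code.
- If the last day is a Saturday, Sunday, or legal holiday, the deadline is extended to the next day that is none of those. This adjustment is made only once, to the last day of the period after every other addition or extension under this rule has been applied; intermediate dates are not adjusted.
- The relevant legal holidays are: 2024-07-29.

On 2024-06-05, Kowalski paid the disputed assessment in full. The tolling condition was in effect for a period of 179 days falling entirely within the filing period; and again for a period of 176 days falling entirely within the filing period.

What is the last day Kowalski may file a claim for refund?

2 years after 2024-06-05 is June 5, 2026.
Tolling adds 179 days: June 5, 2026 + 179 days = December 1, 2026.
Tolling adds 176 days: December 1, 2026 + 176 days = May 26, 2027.
May 26, 2027 is a Wednesday and not a legal holiday, so no extension applies.

May 26, 2027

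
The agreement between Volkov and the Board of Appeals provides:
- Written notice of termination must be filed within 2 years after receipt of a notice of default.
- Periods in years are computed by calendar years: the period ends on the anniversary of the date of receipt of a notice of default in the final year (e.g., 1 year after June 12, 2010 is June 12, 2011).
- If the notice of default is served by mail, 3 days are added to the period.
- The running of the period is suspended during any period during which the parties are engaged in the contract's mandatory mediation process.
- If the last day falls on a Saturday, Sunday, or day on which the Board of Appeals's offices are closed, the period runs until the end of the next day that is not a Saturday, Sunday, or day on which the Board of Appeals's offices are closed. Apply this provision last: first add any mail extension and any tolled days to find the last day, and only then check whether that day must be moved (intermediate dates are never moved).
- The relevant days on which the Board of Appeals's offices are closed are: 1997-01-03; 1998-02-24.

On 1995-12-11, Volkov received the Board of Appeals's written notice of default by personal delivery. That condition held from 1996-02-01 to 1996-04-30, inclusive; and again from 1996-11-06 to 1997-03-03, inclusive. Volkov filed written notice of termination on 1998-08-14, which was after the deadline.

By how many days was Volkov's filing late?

2 years after 1995-12-11 is December 11, 1997.
Service was not by mail, so no mail extension applies.
From February 1, 1996 through April 30, 1996 inclusive is 90 days; tolling adds 90 days: December 11, 1997 + 90 days = March 11, 1998.
From November 6, 1996 through March 3, 1997 inclusive is 118 days; tolling adds 118 days: March 11, 1998 + 118 days = July 7, 1998.
July 7, 1998 is a Tuesday and not a day on which the Board of Appeals's offices are closed, so no extension applies.
The deadline is July 7, 1998; from July 7, 1998 to August 14, 1998 is 38 days.

38 days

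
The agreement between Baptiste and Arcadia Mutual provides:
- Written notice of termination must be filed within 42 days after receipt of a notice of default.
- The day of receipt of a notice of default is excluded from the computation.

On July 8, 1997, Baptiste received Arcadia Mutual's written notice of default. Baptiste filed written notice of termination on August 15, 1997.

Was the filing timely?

42 days after July 8, 1997 is August 19, 1997.
The deadline is August 19, 1997; the filing on August 15, 1997 is on or before that date.

Yes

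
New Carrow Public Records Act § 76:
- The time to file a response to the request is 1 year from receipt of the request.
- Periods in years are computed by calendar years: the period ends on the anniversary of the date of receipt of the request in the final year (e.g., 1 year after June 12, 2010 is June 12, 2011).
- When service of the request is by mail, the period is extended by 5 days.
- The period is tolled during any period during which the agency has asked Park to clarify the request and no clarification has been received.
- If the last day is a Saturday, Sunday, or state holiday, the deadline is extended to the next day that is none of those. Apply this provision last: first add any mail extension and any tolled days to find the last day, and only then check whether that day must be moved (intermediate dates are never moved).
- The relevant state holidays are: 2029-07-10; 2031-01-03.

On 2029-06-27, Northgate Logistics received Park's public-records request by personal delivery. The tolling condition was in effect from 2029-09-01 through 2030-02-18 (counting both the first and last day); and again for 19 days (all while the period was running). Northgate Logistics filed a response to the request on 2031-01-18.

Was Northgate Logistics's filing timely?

No

1 year after 2029-06-27 is June 27, 2030.
Service was not by mail, so no mail extension applies.
From September 1, 2029 through February 18, 2030 inclusive is 171 days; tolling adds 171 days: June 27, 2030 + 171 days = December 15, 2030.
Tolling adds 19 days: December 15, 2030 + 19 days = January 3, 2031.
January 3, 2031 is a listed holiday; January 4, 2031 is Saturday; January 5, 2031 is Sunday. The next qualifying day is January 6, 2031.
The deadline is January 6, 2031; the filing on January 18, 2031 is after that date.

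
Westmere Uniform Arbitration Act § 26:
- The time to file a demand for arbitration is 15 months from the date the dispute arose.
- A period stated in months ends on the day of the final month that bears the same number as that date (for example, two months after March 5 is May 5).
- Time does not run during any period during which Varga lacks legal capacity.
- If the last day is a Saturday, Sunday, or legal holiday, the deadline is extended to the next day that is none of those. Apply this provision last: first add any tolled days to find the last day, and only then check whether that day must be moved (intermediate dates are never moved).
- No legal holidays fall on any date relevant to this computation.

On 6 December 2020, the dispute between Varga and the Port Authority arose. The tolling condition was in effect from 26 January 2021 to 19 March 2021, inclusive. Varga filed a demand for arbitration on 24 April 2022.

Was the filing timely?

Yes

15 months after 6 December 2020 is March 6, 2022.
From January 26, 2021 through March 19, 2021 inclusive is 53 days; tolling adds 53 days: March 6, 2022 + 53 days = April 28, 2022.
April 28, 2022 is a Thursday and not a legal holiday, so no extension applies.
The deadline is April 28, 2022; the filing on April 24, 2022 is on or before that date.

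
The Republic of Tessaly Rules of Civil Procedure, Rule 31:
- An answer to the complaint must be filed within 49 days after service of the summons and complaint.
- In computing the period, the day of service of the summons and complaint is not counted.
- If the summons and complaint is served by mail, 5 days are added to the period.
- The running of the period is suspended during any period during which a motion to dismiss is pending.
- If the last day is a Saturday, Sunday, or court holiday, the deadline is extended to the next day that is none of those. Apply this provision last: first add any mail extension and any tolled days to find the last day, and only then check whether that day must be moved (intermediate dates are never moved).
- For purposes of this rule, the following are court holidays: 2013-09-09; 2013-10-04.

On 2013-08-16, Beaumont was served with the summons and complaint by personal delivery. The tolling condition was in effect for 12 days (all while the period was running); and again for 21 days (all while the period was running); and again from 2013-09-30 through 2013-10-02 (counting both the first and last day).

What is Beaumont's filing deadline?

November 11, 2013

49 days after 2013-08-16 is October 4, 2013.
Service was not by mail, so no mail extension applies.
Tolling adds 12 days: October 4, 2013 + 12 days = October 16, 2013.
Tolling adds 21 days: October 16, 2013 + 21 days = November 6, 2013.
From September 30, 2013 through October 2, 2013 inclusive is 3 days; tolling adds 3 days: November 6, 2013 + 3 days = November 9, 2013.
November 9, 2013 is Saturday; November 10, 2013 is Sunday. The next qualifying day is November 11, 2013.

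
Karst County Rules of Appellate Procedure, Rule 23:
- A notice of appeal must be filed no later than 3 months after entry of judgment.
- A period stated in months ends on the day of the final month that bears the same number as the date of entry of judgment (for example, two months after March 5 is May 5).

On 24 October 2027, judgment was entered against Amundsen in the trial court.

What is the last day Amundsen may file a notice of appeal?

January 24, 2028

3 months after 24 October 2027 is January 24, 2028.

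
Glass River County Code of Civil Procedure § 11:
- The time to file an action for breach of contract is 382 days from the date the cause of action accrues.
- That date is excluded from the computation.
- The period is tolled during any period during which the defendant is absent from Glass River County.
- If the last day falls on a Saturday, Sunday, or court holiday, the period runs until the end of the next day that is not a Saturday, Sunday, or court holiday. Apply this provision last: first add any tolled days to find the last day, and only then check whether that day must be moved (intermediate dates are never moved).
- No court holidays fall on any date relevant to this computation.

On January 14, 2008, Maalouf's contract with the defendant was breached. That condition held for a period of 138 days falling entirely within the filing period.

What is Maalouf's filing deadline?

June 17, 2009

382 days after January 14, 2008 is January 30, 2009.
Tolling adds 138 days: January 30, 2009 + 138 days = June 17, 2009.
June 17, 2009 is a Wednesday and not a court holiday, so no extension applies.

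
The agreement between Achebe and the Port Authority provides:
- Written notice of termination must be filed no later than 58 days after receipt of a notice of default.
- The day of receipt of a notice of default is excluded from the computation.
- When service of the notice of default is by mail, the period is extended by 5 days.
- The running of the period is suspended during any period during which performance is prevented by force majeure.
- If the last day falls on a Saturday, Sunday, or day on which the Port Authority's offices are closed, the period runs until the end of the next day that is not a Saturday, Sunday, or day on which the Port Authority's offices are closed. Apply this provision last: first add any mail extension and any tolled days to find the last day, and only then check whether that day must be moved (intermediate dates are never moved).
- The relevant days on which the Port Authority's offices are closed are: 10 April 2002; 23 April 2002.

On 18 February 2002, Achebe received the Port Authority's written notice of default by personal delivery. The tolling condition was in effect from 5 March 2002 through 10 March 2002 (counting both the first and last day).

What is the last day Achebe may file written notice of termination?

April 24, 2002

58 days after 18 February 2002 is April 17, 2002.
Service was not by mail, so no mail extension applies.
From March 5, 2002 through March 10, 2002 inclusive is 6 days; tolling adds 6 days: April 17, 2002 + 6 days = April 23, 2002.
April 23, 2002 is a listed holiday. The next qualifying day is April 24, 2002.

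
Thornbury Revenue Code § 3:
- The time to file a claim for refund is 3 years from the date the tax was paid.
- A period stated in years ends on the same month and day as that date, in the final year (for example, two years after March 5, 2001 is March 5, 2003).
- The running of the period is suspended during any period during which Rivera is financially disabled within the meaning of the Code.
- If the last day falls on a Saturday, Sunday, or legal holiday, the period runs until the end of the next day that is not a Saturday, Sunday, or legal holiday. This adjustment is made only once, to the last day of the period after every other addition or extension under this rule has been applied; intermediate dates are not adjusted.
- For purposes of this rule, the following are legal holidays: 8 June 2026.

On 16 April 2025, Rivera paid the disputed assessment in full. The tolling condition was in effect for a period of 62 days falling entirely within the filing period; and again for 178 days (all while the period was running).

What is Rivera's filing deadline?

December 12, 2028

3 years after 16 April 2025 is April 16, 2028.
Tolling adds 62 days: April 16, 2028 + 62 days = June 17, 2028.
Tolling adds 178 days: June 17, 2028 + 178 days = December 12, 2028.
December 12, 2028 is a Tuesday and not a legal holiday, so no extension applies.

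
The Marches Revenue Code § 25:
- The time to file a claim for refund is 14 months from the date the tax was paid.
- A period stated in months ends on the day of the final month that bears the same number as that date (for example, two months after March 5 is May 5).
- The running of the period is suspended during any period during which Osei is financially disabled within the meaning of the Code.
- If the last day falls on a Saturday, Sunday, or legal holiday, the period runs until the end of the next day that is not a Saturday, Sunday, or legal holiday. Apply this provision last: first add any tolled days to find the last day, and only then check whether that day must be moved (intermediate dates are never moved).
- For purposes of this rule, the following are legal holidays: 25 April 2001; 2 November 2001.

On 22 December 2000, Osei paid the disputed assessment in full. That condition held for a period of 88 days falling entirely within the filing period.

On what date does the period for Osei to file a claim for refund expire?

14 months after 22 December 2000 is February 22, 2002.
Tolling adds 88 days: February 22, 2002 + 88 days = May 21, 2002.
May 21, 2002 is a Tuesday and not a legal holiday, so no extension applies.

May 21, 2002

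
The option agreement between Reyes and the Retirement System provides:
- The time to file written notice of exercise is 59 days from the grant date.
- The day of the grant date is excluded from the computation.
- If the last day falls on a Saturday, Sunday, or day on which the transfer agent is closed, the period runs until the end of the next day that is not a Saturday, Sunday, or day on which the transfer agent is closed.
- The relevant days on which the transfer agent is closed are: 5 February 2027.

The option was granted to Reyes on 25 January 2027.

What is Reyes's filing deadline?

March 25, 2027

59 days after 25 January 2027 is March 25, 2027.
March 25, 2027 is a Thursday and not a day on which the transfer agent is closed, so no extension applies.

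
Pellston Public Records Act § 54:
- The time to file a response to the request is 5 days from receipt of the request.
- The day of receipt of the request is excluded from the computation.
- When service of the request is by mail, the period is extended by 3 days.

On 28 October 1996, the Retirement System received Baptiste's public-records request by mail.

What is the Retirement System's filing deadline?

November 5, 1996

5 days after 28 October 1996 is November 2, 1996.
Service was by mail, adding 3 days: November 2, 1996 + 3 days = November 5, 1996.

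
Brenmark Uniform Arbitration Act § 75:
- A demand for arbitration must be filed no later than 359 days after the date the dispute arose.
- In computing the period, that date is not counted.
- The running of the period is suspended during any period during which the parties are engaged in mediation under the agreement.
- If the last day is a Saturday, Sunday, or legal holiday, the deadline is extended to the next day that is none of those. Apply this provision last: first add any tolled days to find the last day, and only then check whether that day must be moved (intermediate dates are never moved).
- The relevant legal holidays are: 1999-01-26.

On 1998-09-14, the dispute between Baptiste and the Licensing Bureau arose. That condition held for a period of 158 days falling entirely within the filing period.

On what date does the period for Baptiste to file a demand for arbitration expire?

February 14, 2000

359 days after 1998-09-14 is September 8, 1999.
Tolling adds 158 days: September 8, 1999 + 158 days = February 13, 2000.
February 13, 2000 is Sunday. The next qualifying day is February 14, 2000.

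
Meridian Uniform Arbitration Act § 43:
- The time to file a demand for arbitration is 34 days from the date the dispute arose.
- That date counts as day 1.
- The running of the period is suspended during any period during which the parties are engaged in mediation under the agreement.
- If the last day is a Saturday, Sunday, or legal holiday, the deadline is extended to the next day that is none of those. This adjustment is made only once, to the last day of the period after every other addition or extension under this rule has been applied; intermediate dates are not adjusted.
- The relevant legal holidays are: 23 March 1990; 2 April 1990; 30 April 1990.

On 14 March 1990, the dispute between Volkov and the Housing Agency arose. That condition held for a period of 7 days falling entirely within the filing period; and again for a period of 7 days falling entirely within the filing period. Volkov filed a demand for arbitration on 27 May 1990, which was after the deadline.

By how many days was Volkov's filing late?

26 days

Counting 14 March 1990 as day 1, day 34 is April 16, 1990.
Tolling adds 7 days: April 16, 1990 + 7 days = April 23, 1990.
Tolling adds 7 days: April 23, 1990 + 7 days = April 30, 1990.
April 30, 1990 is a listed holiday. The next qualifying day is May 1, 1990.
The deadline is May 1, 1990; from May 1, 1990 to May 27, 1990 is 26 days.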